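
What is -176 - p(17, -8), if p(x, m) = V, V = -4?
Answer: -172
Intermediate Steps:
p(x, m) = -4
-176 - p(17, -8) = -176 - 1*(-4) = -176 + 4 = -172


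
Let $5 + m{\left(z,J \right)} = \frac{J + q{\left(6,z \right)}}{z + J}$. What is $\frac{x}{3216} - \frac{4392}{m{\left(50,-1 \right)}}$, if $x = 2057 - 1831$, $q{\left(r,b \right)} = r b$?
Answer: $- \frac{2136101}{536} \approx -3985.3$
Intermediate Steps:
$q{\left(r,b \right)} = b r$
$x = 226$ ($x = 2057 - 1831 = 226$)
$m{\left(z,J \right)} = -5 + \frac{J + 6 z}{J + z}$ ($m{\left(z,J \right)} = -5 + \frac{J + z 6}{z + J} = -5 + \frac{J + 6 z}{J + z}$)
$\frac{x}{3216} - \frac{4392}{m{\left(50,-1 \right)}} = \frac{226}{3216} - \frac{4392}{\frac{1}{-1 + 50} \left(50 - -4\right)} = 226 \cdot \frac{1}{3216} - \frac{4392}{\frac{1}{49} \left(50 + 4\right)} = \frac{113}{1608} - \frac{4392}{\frac{1}{49} \cdot 54} = \frac{113}{1608} - \frac{4392}{\frac{54}{49}} = \frac{113}{1608} - \frac{11956}{3} = - \frac{2136101}{536}$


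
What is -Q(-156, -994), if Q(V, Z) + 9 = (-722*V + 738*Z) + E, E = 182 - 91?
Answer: 620858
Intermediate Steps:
E = 91
Q(V, Z) = 82 - 722*V + 738*Z (Q(V, Z) = -9 + ((-722*V + 738*Z) + 91) = -9 + (91 - 722*V + 738*Z) = 82 - 722*V + 738*Z)
-Q(-156, -994) = -(82 - 722*(-156) + 738*(-994)) = -(82 + 112632 - 733572) = -1*(-620858) = 620858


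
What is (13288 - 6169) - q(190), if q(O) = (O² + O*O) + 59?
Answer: -65140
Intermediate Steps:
q(O) = 59 + 2*O² (q(O) = (O² + O²) + 59 = 2*O² + 59 = 59 + 2*O²)
(13288 - 6169) - q(190) = (13288 - 6169) - (59 + 2*190²) = 7119 - (59 + 2*36100) = 7119 - (59 + 72200) = 7119 - 1*72259 = 7119 - 72259 = -65140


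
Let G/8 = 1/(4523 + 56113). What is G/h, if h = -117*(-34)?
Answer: 1/30151251 ≈ 3.3166e-8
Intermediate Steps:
h = 3978
G = 2/15159 (G = 8/(4523 + 56113) = 8/60636 = 8*(1/60636) = 2/15159 ≈ 0.00013193)
G/h = (2/15159)/3978 = (2/15159)*(1/3978) = 1/30151251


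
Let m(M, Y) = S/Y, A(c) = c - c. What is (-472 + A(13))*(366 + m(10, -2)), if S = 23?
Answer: -167324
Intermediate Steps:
A(c) = 0
m(M, Y) = 23/Y
(-472 + A(13))*(366 + m(10, -2)) = (-472 + 0)*(366 + 23/(-2)) = -472*(366 + 23*(-½)) = -472*(366 - 23/2) = -472*709/2 = -167324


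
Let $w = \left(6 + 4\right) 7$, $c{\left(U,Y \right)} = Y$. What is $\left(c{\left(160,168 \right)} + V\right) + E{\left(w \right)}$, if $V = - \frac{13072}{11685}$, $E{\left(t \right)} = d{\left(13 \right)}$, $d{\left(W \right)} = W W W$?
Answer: $\frac{1453787}{615} \approx 2363.9$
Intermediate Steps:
$w = 70$ ($w = 10 \cdot 7 = 70$)
$d{\left(W \right)} = W^{3}$ ($d{\left(W \right)} = W^{2} W = W^{3}$)
$E{\left(t \right)} = 2197$ ($E{\left(t \right)} = 13^{3} = 2197$)
$V = - \frac{688}{615}$ ($V = \left(-13072\right) \frac{1}{11685} = - \frac{688}{615} \approx -1.1187$)
$\left(c{\left(160,168 \right)} + V\right) + E{\left(w \right)} = \left(168 - \frac{688}{615}\right) + 2197 = \frac{102632}{615} + 2197 = \frac{1453787}{615}$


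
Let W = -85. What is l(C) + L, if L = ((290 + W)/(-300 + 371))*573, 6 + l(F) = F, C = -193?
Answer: 103336/71 ≈ 1455.4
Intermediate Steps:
l(F) = -6 + F
L = 117465/71 (L = ((290 - 85)/(-300 + 371))*573 = (205/71)*573 = 117465/71 ≈ 1654.4)
l(C) + L = (-6 - 193) + 117465/71 = -199 + 117465/71 = 103336/71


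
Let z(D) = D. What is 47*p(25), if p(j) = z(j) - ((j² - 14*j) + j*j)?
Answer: -41125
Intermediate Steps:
p(j) = -2*j² + 15*j (p(j) = j - ((j² - 14*j) + j*j) = j - ((j² - 14*j) + j²) = j - (-14*j + 2*j²) = j + (-2*j² + 14*j) = -2*j² + 15*j)
47*p(25) = 47*(25*(15 - 2*25)) = 47*(25*(15 - 50)) = 47*(25*(-35)) = 47*(-875) = -41125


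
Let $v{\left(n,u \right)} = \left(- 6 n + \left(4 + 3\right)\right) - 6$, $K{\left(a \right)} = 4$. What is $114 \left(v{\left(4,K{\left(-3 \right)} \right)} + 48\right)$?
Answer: $2850$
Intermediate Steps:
$v{\left(n,u \right)} = 1 - 6 n$ ($v{\left(n,u \right)} = \left(- 6 n + 7\right) - 6 = \left(7 - 6 n\right) - 6 = 1 - 6 n$)
$114 \left(v{\left(4,K{\left(-3 \right)} \right)} + 48\right) = 114 \left(\left(1 - 24\right) + 48\right) = 114 \left(-23 + 48\right) = 114 \cdot 25 = 2850$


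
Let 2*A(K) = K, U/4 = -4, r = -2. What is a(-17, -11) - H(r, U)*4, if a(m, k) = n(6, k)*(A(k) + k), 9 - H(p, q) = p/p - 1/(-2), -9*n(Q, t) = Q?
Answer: -19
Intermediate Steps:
U = -16 (U = 4*(-4) = -16)
n(Q, t) = -Q/9
A(K) = K/2
H(p, q) = 15/2 (H(p, q) = 9 - (p/p - 1/(-2)) = 9 - (1 - 1*(-1/2)) = 9 - (1 + 1/2) = 9 - 1*3/2 = 9 - 3/2 = 15/2)
a(m, k) = -k (a(m, k) = (-1/9*6)*(k/2 + k) = -k)
a(-17, -11) - H(r, U)*4 = -1*(-11) - 15*4/2 = 11 - 1*30 = 11 - 30 = -19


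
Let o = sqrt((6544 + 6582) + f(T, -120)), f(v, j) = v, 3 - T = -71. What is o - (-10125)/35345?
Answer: 2025/7069 + 20*sqrt(33) ≈ 115.18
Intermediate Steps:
T = 74 (T = 3 - 1*(-71) = 3 + 71 = 74)
o = 20*sqrt(33) (o = sqrt((6544 + 6582) + 74) = sqrt(13126 + 74) = sqrt(13200) = 20*sqrt(33) ≈ 114.89)
o - (-10125)/35345 = 20*sqrt(33) - (-10125)/35345 = 20*sqrt(33) - 1*(-2025/7069) = 20*sqrt(33) + 2025/7069 = 2025/7069 + 20*sqrt(33)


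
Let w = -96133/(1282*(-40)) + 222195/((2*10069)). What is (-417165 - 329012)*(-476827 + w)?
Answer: 183706827689987574351/516338320 ≈ 3.5579e+11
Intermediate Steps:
w = 6665042977/516338320 (w = -96133/(-51280) + 222195/20138 = -96133*(-1/51280) + 222195*(1/20138) = 96133/51280 + 222195/20138 = 6665042977/516338320 ≈ 12.908)
(-417165 - 329012)*(-476827 + w) = (-417165 - 329012)*(-476827 + 6665042977/516338320) = -746177*(-246197387067663/516338320) = 183706827689987574351/516338320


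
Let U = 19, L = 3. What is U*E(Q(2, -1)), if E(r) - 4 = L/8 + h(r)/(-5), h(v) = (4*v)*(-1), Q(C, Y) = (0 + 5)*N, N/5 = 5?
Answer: 15865/8 ≈ 1983.1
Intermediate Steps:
N = 25 (N = 5*5 = 25)
Q(C, Y) = 125 (Q(C, Y) = (0 + 5)*25 = 5*25 = 125)
h(v) = -4*v
E(r) = 35/8 + 4*r/5 (E(r) = 4 + (3/8 - 4*r/(-5)) = 4 + (3*(⅛) - 4*r*(-⅕)) = 4 + (3/8 + 4*r/5) = 35/8 + 4*r/5)
U*E(Q(2, -1)) = 19*(35/8 + (⅘)*125) = 19*(35/8 + 100) = 19*(835/8) = 15865/8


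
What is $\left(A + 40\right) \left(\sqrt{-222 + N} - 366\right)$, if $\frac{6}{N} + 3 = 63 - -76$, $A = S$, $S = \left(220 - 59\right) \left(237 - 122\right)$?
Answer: $-6791130 + \frac{55665 i \sqrt{28509}}{34} \approx -6.7911 \cdot 10^{6} + 2.7644 \cdot 10^{5} i$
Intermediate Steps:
$S = 18515$ ($S = 161 \cdot 115 = 18515$)
$A = 18515$
$N = \frac{3}{68}$ ($N = \frac{6}{-3 + \left(63 - -76\right)} = \frac{6}{-3 + \left(63 + 76\right)} = \frac{6}{-3 + 139} = \frac{6}{136} = 6 \cdot \frac{1}{136} = \frac{3}{68} \approx 0.044118$)
$\left(A + 40\right) \left(\sqrt{-222 + N} - 366\right) = \left(18515 + 40\right) \left(\sqrt{-222 + \frac{3}{68}} - 366\right) = 18555 \left(\sqrt{- \frac{15093}{68}} - 366\right) = 18555 \left(\frac{3 i \sqrt{28509}}{34} - 366\right) = 18555 \left(-366 + \frac{3 i \sqrt{28509}}{34}\right) = -6791130 + \frac{55665 i \sqrt{28509}}{34}$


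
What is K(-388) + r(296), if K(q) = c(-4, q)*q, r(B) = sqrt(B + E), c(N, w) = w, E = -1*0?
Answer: 150544 + 2*sqrt(74) ≈ 1.5056e+5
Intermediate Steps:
E = 0
r(B) = sqrt(B) (r(B) = sqrt(B + 0) = sqrt(B))
K(q) = q**2 (K(q) = q*q = q**2)
K(-388) + r(296) = (-388)**2 + sqrt(296) = 150544 + 2*sqrt(74)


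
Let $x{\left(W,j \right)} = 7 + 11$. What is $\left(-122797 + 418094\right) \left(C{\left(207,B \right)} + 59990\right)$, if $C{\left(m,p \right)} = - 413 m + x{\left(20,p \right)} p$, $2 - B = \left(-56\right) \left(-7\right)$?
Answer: $-9603353737$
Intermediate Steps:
$B = -390$ ($B = 2 - \left(-56\right) \left(-7\right) = 2 - 392 = -390$)
$x{\left(W,j \right)} = 18$
$C{\left(m,p \right)} = - 413 m + 18 p$
$\left(-122797 + 418094\right) \left(C{\left(207,B \right)} + 59990\right) = \left(-122797 + 418094\right) \left(\left(\left(-413\right) 207 + 18 \left(-390\right)\right) + 59990\right) = 295297 \left(\left(-85491 - 7020\right) + 59990\right) = 295297 \left(-92511 + 59990\right) = 295297 \left(-32521\right) = -9603353737$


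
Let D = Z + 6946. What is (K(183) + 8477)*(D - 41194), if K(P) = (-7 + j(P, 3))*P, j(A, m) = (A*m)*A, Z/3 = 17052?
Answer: 310983044556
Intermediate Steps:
Z = 51156 (Z = 3*17052 = 51156)
j(A, m) = m*A**2
D = 58102 (D = 51156 + 6946 = 58102)
K(P) = P*(-7 + 3*P**2) (K(P) = (-7 + 3*P**2)*P = P*(-7 + 3*P**2))
(K(183) + 8477)*(D - 41194) = (183*(-7 + 3*183**2) + 8477)*(58102 - 41194) = (183*(-7 + 3*33489) + 8477)*16908 = (183*(-7 + 100467) + 8477)*16908 = (183*100460 + 8477)*16908 = (18384180 + 8477)*16908 = 18392657*16908 = 310983044556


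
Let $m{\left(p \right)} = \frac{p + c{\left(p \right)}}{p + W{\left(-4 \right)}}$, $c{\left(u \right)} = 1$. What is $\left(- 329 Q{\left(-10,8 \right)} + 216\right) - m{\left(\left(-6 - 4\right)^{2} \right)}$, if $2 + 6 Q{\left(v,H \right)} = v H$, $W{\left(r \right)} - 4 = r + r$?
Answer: $\frac{150761}{32} \approx 4711.3$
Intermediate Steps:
$W{\left(r \right)} = 4 + 2 r$ ($W{\left(r \right)} = 4 + \left(r + r\right) = 4 + 2 r$)
$m{\left(p \right)} = \frac{1 + p}{-4 + p}$ ($m{\left(p \right)} = \frac{p + 1}{p + \left(4 + 2 \left(-4\right)\right)} = \frac{1 + p}{p + \left(4 - 8\right)} = \frac{1 + p}{p - 4} = \frac{1 + p}{-4 + p}$)
$Q{\left(v,H \right)} = - \frac{1}{3} + \frac{H v}{6}$ ($Q{\left(v,H \right)} = - \frac{1}{3} + \frac{v H}{6} = - \frac{1}{3} + \frac{H v}{6}$)
$\left(- 329 Q{\left(-10,8 \right)} + 216\right) - m{\left(\left(-6 - 4\right)^{2} \right)} = \left(- 329 \left(- \frac{1}{3} + \frac{1}{6} \cdot 8 \left(-10\right)\right) + 216\right) - \frac{1 + \left(-6 - 4\right)^{2}}{-4 + \left(-6 - 4\right)^{2}} = \left(- 329 \left(- \frac{1}{3} - \frac{40}{3}\right) + 216\right) - \frac{1 + \left(-10\right)^{2}}{-4 + \left(-10\right)^{2}} = \left(\left(-329\right) \left(- \frac{41}{3}\right) + 216\right) - \frac{1 + 100}{-4 + 100} = \left(\frac{13489}{3} + 216\right) - \frac{1}{96} \cdot 101 = \frac{14137}{3} - \frac{1}{96} \cdot 101 = \frac{14137}{3} - \frac{101}{96} = \frac{150761}{32}$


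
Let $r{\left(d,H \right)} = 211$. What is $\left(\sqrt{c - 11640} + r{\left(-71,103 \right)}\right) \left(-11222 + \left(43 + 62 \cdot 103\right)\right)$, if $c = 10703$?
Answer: $-1011323 - 4793 i \sqrt{937} \approx -1.0113 \cdot 10^{6} - 1.4672 \cdot 10^{5} i$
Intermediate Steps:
$\left(\sqrt{c - 11640} + r{\left(-71,103 \right)}\right) \left(-11222 + \left(43 + 62 \cdot 103\right)\right) = \left(\sqrt{10703 - 11640} + 211\right) \left(-11222 + \left(43 + 62 \cdot 103\right)\right) = \left(\sqrt{-937} + 211\right) \left(-11222 + \left(43 + 6386\right)\right) = \left(i \sqrt{937} + 211\right) \left(-11222 + 6429\right) = \left(211 + i \sqrt{937}\right) \left(-4793\right) = -1011323 - 4793 i \sqrt{937}$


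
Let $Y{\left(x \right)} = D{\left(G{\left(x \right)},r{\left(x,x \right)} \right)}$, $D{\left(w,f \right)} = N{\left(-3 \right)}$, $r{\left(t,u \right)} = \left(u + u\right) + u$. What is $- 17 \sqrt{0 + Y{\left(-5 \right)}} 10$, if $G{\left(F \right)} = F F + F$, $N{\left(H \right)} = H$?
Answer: $- 170 i \sqrt{3} \approx - 294.45 i$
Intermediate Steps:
$G{\left(F \right)} = F + F^{2}$ ($G{\left(F \right)} = F^{2} + F = F + F^{2}$)
$r{\left(t,u \right)} = 3 u$ ($r{\left(t,u \right)} = 2 u + u = 3 u$)
$D{\left(w,f \right)} = -3$
$Y{\left(x \right)} = -3$
$- 17 \sqrt{0 + Y{\left(-5 \right)}} 10 = - 17 \sqrt{0 - 3} \cdot 10 = - 17 \sqrt{-3} \cdot 10 = - 17 i \sqrt{3} \cdot 10 = - 170 i \sqrt{3}$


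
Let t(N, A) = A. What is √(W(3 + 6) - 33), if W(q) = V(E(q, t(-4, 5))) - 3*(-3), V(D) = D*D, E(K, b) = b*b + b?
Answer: 2*√219 ≈ 29.597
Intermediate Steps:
E(K, b) = b + b² (E(K, b) = b² + b = b + b²)
V(D) = D²
W(q) = 909 (W(q) = (5*(1 + 5))² - 3*(-3) = (5*6)² + 9 = 30² + 9 = 900 + 9 = 909)
√(W(3 + 6) - 33) = √(909 - 33) = √876 = 2*√219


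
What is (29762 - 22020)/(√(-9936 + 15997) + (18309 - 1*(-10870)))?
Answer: 112951909/425703990 - 3871*√6061/425703990 ≈ 0.26462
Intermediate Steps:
(29762 - 22020)/(√(-9936 + 15997) + (18309 - 1*(-10870))) = 7742/(√6061 + (18309 + 10870)) = 7742/(√6061 + 29179) = 7742/(29179 + √6061)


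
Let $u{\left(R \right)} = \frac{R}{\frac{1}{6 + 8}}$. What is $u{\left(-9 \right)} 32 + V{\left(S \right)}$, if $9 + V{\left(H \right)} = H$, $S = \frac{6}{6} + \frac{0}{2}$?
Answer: $-4040$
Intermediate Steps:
$S = 1$ ($S = 6 \cdot \frac{1}{6} + 0 \cdot \frac{1}{2} = 1 + 0 = 1$)
$V{\left(H \right)} = -9 + H$
$u{\left(R \right)} = 14 R$ ($u{\left(R \right)} = \frac{R}{\frac{1}{14}} = R \frac{1}{\frac{1}{14}} = R 14 = 14 R$)
$u{\left(-9 \right)} 32 + V{\left(S \right)} = 14 \left(-9\right) 32 + \left(-9 + 1\right) = \left(-126\right) 32 - 8 = -4032 - 8 = -4040$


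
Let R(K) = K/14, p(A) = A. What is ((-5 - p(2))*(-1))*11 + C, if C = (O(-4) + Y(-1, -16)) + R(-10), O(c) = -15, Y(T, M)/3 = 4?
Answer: 513/7 ≈ 73.286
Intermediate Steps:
Y(T, M) = 12 (Y(T, M) = 3*4 = 12)
R(K) = K/14 (R(K) = K*(1/14) = K/14)
C = -26/7 (C = (-15 + 12) + (1/14)*(-10) = -3 - 5/7 = -26/7 ≈ -3.7143)
((-5 - p(2))*(-1))*11 + C = ((-5 - 1*2)*(-1))*11 - 26/7 = ((-5 - 2)*(-1))*11 - 26/7 = -7*(-1)*11 - 26/7 = 7*11 - 26/7 = 77 - 26/7 = 513/7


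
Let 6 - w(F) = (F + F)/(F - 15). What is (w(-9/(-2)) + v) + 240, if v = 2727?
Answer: 20817/7 ≈ 2973.9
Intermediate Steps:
w(F) = 6 - 2*F/(-15 + F) (w(F) = 6 - (F + F)/(F - 15) = 6 - 2*F/(-15 + F))
(w(-9/(-2)) + v) + 240 = (2*(-45 + 2*(-9/(-2)))/(-15 - 9/(-2)) + 2727) + 240 = (2*(-45 + 2*(-9*(-1/2)))/(-15 - 9*(-1/2)) + 2727) + 240 = (2*(-45 + 2*(9/2))/(-15 + 9/2) + 2727) + 240 = (2*(-45 + 9)/(-21/2) + 2727) + 240 = (2*(-2/21)*(-36) + 2727) + 240 = (48/7 + 2727) + 240 = 19137/7 + 240 = 20817/7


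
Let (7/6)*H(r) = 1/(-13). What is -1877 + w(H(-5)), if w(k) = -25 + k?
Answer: -173088/91 ≈ -1902.1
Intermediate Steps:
H(r) = -6/91 (H(r) = (6/7)/(-13) = (6/7)*(-1/13) = -6/91)
-1877 + w(H(-5)) = -1877 + (-25 - 6/91) = -1877 - 2281/91 = -173088/91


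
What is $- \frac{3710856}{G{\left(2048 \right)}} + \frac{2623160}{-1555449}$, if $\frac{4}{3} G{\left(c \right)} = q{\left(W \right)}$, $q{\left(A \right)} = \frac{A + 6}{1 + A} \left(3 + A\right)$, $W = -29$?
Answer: $\frac{107744097756248}{465079251} \approx 2.3167 \cdot 10^{5}$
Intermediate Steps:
$q{\left(A \right)} = \frac{\left(3 + A\right) \left(6 + A\right)}{1 + A}$ ($q{\left(A \right)} = \frac{6 + A}{1 + A} \left(3 + A\right) = \frac{\left(3 + A\right) \left(6 + A\right)}{1 + A}$)
$G{\left(c \right)} = - \frac{897}{56}$ ($G{\left(c \right)} = \frac{3 \frac{18 + \left(-29\right)^{2} + 9 \left(-29\right)}{1 - 29}}{4} = \frac{3 \frac{18 + 841 - 261}{-28}}{4} = \frac{3 \left(\left(- \frac{1}{28}\right) 598\right)}{4} = \frac{3}{4} \left(- \frac{299}{14}\right) = - \frac{897}{56}$)
$- \frac{3710856}{G{\left(2048 \right)}} + \frac{2623160}{-1555449} = - \frac{3710856}{- \frac{897}{56}} + \frac{2623160}{-1555449} = \left(-3710856\right) \left(- \frac{56}{897}\right) + 2623160 \left(- \frac{1}{1555449}\right) = \frac{69269312}{299} - \frac{2623160}{1555449} = \frac{107744097756248}{465079251}$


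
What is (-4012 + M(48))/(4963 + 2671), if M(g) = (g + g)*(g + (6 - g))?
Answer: -1718/3817 ≈ -0.45009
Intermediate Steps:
M(g) = 12*g (M(g) = (2*g)*6 = 12*g)
(-4012 + M(48))/(4963 + 2671) = (-4012 + 12*48)/(4963 + 2671) = (-4012 + 576)/7634 = -3436*1/7634 = -1718/3817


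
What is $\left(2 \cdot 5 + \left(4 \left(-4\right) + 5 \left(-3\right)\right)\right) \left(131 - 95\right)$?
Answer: $-756$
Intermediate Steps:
$\left(2 \cdot 5 + \left(4 \left(-4\right) + 5 \left(-3\right)\right)\right) \left(131 - 95\right) = \left(10 - 31\right) \left(131 - 95\right) = \left(-21\right) 36 = -756$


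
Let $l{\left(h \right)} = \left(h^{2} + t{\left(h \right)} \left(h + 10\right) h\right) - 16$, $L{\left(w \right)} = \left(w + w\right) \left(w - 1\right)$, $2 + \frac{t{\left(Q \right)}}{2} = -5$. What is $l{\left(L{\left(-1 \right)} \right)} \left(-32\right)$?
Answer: $25088$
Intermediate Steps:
$t{\left(Q \right)} = -14$ ($t{\left(Q \right)} = -4 + 2 \left(-5\right) = -4 - 10 = -14$)
$L{\left(w \right)} = 2 w \left(-1 + w\right)$
$l{\left(h \right)} = -16 + h^{2} + h \left(-140 - 14 h\right)$ ($l{\left(h \right)} = \left(h^{2} + - 14 \left(h + 10\right) h\right) - 16 = \left(h^{2} + - 14 \left(10 + h\right) h\right) - 16 = \left(h^{2} + \left(-140 - 14 h\right) h\right) - 16 = \left(h^{2} + h \left(-140 - 14 h\right)\right) - 16 = -16 + h^{2} + h \left(-140 - 14 h\right)$)
$l{\left(L{\left(-1 \right)} \right)} \left(-32\right) = \left(-16 - 140 \cdot 2 \left(-1\right) \left(-1 - 1\right) - 13 \left(2 \left(-1\right) \left(-1 - 1\right)\right)^{2}\right) \left(-32\right) = \left(-16 - 140 \cdot 2 \left(-1\right) \left(-2\right) - 13 \left(2 \left(-1\right) \left(-2\right)\right)^{2}\right) \left(-32\right) = \left(-16 - 560 - 13 \cdot 4^{2}\right) \left(-32\right) = \left(-16 - 560 - 208\right) \left(-32\right) = \left(-784\right) \left(-32\right) = 25088$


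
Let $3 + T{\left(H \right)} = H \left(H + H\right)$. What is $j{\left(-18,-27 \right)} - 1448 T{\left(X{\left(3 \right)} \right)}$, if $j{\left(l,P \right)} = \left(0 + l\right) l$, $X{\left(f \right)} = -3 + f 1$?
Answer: $4668$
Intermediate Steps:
$X{\left(f \right)} = -3 + f$
$j{\left(l,P \right)} = l^{2}$ ($j{\left(l,P \right)} = l l = l^{2}$)
$T{\left(H \right)} = -3 + 2 H^{2}$ ($T{\left(H \right)} = -3 + H \left(H + H\right) = -3 + H 2 H = -3 + 2 H^{2}$)
$j{\left(-18,-27 \right)} - 1448 T{\left(X{\left(3 \right)} \right)} = \left(-18\right)^{2} - 1448 \left(-3 + 2 \left(-3 + 3\right)^{2}\right) = 324 - 1448 \left(-3 + 2 \cdot 0^{2}\right) = 324 - 1448 \left(-3 + 2 \cdot 0\right) = 324 - 1448 \left(-3 + 0\right) = 324 - -4344 = 324 + 4344 = 4668$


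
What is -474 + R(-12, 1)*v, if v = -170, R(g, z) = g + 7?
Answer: 376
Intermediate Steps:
R(g, z) = 7 + g
-474 + R(-12, 1)*v = -474 + (7 - 12)*(-170) = -474 - 5*(-170) = -474 + 850 = 376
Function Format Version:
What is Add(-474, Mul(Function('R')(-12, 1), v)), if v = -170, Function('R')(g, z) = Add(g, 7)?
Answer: 376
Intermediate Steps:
Function('R')(g, z) = Add(7, g)
Add(-474, Mul(Function('R')(-12, 1), v)) = Add(-474, Mul(Add(7, -12), -170)) = Add(-474, Mul(-5, -170)) = Add(-474, 850) = 376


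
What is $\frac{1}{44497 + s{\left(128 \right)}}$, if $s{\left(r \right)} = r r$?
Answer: $\frac{1}{60881} \approx 1.6425 \cdot 10^{-5}$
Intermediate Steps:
$s{\left(r \right)} = r^{2}$
$\frac{1}{44497 + s{\left(128 \right)}} = \frac{1}{44497 + 128^{2}} = \frac{1}{44497 + 16384} = \frac{1}{60881}$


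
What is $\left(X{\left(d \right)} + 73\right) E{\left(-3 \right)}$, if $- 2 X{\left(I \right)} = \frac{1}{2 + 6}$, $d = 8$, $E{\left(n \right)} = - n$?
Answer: $\frac{3501}{16} \approx 218.81$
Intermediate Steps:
$X{\left(I \right)} = - \frac{1}{16}$ ($X{\left(I \right)} = - \frac{1}{2 \left(2 + 6\right)} = - \frac{1}{2 \cdot 8} = \left(- \frac{1}{2}\right) \frac{1}{8} = - \frac{1}{16}$)
$\left(X{\left(d \right)} + 73\right) E{\left(-3 \right)} = \left(- \frac{1}{16} + 73\right) \left(\left(-1\right) \left(-3\right)\right) = \frac{1167}{16} \cdot 3 = \frac{3501}{16}$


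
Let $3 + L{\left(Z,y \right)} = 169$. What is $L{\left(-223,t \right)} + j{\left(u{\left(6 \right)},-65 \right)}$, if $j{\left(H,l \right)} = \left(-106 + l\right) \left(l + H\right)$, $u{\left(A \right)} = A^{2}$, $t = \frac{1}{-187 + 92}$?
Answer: $5125$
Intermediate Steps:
$t = - \frac{1}{95}$ ($t = \frac{1}{-95} = - \frac{1}{95} \approx -0.010526$)
$L{\left(Z,y \right)} = 166$ ($L{\left(Z,y \right)} = -3 + 169 = 166$)
$j{\left(H,l \right)} = \left(-106 + l\right) \left(H + l\right)$
$L{\left(-223,t \right)} + j{\left(u{\left(6 \right)},-65 \right)} = 166 + \left(\left(-65\right)^{2} - 106 \cdot 6^{2} - -6890 + 6^{2} \left(-65\right)\right) = 166 + \left(4225 - 3816 + 6890 + 36 \left(-65\right)\right) = 166 + \left(4225 - 3816 + 6890 - 2340\right) = 166 + 4959 = 5125$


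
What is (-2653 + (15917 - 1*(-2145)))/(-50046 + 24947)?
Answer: -811/1321 ≈ -0.61393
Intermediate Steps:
(-2653 + (15917 - 1*(-2145)))/(-50046 + 24947) = (-2653 + (15917 + 2145))/(-25099) = (-2653 + 18062)*(-1/25099) = 15409*(-1/25099) = -811/1321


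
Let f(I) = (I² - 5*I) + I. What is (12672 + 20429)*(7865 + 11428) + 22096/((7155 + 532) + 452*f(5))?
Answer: 6352329219667/9947 ≈ 6.3862e+8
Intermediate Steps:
f(I) = I² - 4*I
(12672 + 20429)*(7865 + 11428) + 22096/((7155 + 532) + 452*f(5)) = (12672 + 20429)*(7865 + 11428) + 22096/((7155 + 532) + 452*(5*(-4 + 5))) = 33101*19293 + 22096/(7687 + 452*(5*1)) = 638617593 + 22096/(7687 + 452*5) = 638617593 + 22096/(7687 + 2260) = 638617593 + 22096/9947 = 6352329219667/9947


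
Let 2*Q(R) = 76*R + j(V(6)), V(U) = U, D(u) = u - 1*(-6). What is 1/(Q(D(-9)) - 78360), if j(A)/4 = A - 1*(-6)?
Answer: -1/78450 ≈ -1.2747e-5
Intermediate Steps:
D(u) = 6 + u (D(u) = u + 6 = 6 + u)
j(A) = 24 + 4*A (j(A) = 4*(A - 1*(-6)) = 4*(A + 6) = 4*(6 + A) = 24 + 4*A)
Q(R) = 24 + 38*R (Q(R) = (76*R + (24 + 4*6))/2 = (76*R + (24 + 24))/2 = (76*R + 48)/2 = (48 + 76*R)/2 = 24 + 38*R)
1/(Q(D(-9)) - 78360) = 1/((24 + 38*(6 - 9)) - 78360) = 1/((24 + 38*(-3)) - 78360) = 1/((24 - 114) - 78360) = 1/(-90 - 78360) = 1/(-78450) = -1/78450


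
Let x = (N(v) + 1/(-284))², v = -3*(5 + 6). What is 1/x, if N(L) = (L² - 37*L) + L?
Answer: 80656/418178208889 ≈ 1.9287e-7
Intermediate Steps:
v = -33 (v = -3*11 = -33)
N(L) = L² - 36*L
x = 418178208889/80656 (x = (-33*(-36 - 33) + 1/(-284))² = (-33*(-69) - 1/284)² = (2277 - 1/284)² = (646667/284)² = 418178208889/80656 ≈ 5.1847e+6)
1/x = 1/(418178208889/80656) = 80656/418178208889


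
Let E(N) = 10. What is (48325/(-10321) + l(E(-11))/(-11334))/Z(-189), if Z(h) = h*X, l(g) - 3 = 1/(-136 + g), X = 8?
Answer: 69016050317/22285753505568 ≈ 0.0030969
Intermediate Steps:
l(g) = 3 + 1/(-136 + g)
Z(h) = 8*h (Z(h) = h*8 = 8*h)
(48325/(-10321) + l(E(-11))/(-11334))/Z(-189) = (48325/(-10321) + ((-407 + 3*10)/(-136 + 10))/(-11334))/((8*(-189))) = (48325*(-1/10321) + ((-407 + 30)/(-126))*(-1/11334))/(-1512) = (-48325/10321 - 1/126*(-377)*(-1/11334))*(-1/1512) = (-48325/10321 + (377/126)*(-1/11334))*(-1/1512) = (-48325/10321 - 377/1428084)*(-1/1512) = -69016050317/14739254964*(-1/1512) = 69016050317/22285753505568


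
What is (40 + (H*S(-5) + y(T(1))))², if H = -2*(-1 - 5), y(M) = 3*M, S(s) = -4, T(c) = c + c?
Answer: 4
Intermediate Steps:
T(c) = 2*c
H = 12 (H = -2*(-6) = 12)
(40 + (H*S(-5) + y(T(1))))² = (40 + (12*(-4) + 3*(2*1)))² = (40 + (-48 + 3*2))² = (40 + (-48 + 6))² = (40 - 42)² = (-2)² = 4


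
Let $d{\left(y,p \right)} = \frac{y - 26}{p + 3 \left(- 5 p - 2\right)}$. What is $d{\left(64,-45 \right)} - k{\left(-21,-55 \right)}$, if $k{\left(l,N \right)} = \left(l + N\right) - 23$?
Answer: $\frac{30907}{312} \approx 99.061$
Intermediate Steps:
$k{\left(l,N \right)} = -23 + N + l$ ($k{\left(l,N \right)} = \left(N + l\right) - 23 = -23 + N + l$)
$d{\left(y,p \right)} = \frac{-26 + y}{-6 - 14 p}$ ($d{\left(y,p \right)} = \frac{-26 + y}{p + 3 \left(-2 - 5 p\right)} = \frac{-26 + y}{p - \left(6 + 15 p\right)} = \frac{-26 + y}{-6 - 14 p}$)
$d{\left(64,-45 \right)} - k{\left(-21,-55 \right)} = \frac{26 - 64}{2 \left(3 + 7 \left(-45\right)\right)} - \left(-23 - 55 - 21\right) = \frac{26 - 64}{2 \left(3 - 315\right)} - -99 = \frac{1}{2} \frac{1}{-312} \left(-38\right) + 99 = \frac{1}{2} \left(- \frac{1}{312}\right) \left(-38\right) + 99 = \frac{19}{312} + 99 = \frac{30907}{312}$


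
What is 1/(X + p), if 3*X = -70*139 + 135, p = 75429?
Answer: 3/216692 ≈ 1.3845e-5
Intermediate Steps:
X = -9595/3 (X = (-70*139 + 135)/3 = (-9730 + 135)/3 = (⅓)*(-9595) = -9595/3 ≈ -3198.3)
1/(X + p) = 1/(-9595/3 + 75429) = 1/(216692/3) = 3/216692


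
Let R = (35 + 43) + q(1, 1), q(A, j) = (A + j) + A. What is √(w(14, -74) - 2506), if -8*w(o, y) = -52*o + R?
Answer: I*√38802/4 ≈ 49.246*I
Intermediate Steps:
q(A, j) = j + 2*A
R = 81 (R = (35 + 43) + (1 + 2*1) = 78 + (1 + 2) = 78 + 3 = 81)
w(o, y) = -81/8 + 13*o/2 (w(o, y) = -(-52*o + 81)/8 = -(81 - 52*o)/8 = -81/8 + 13*o/2)
√(w(14, -74) - 2506) = √((-81/8 + (13/2)*14) - 2506) = √((-81/8 + 91) - 2506) = √(647/8 - 2506) = √(-19401/8) = I*√38802/4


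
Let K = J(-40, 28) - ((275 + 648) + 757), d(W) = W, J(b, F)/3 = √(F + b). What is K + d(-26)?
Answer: -1706 + 6*I*√3 ≈ -1706.0 + 10.392*I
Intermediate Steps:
J(b, F) = 3*√(F + b)
K = -1680 + 6*I*√3 (K = 3*√(28 - 40) - ((275 + 648) + 757) = 3*√(-12) - (923 + 757) = 3*(2*I*√3) - 1*1680 = 6*I*√3 - 1680 = -1680 + 6*I*√3 ≈ -1680.0 + 10.392*I)
K + d(-26) = (-1680 + 6*I*√3) - 26 = -1706 + 6*I*√3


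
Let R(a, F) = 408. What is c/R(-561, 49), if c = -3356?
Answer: -839/102 ≈ -8.2255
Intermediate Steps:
c/R(-561, 49) = -3356/408 = -3356*1/408 = -839/102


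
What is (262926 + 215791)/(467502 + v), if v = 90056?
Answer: 478717/557558 ≈ 0.85860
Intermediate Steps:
(262926 + 215791)/(467502 + v) = (262926 + 215791)/(467502 + 90056) = 478717/557558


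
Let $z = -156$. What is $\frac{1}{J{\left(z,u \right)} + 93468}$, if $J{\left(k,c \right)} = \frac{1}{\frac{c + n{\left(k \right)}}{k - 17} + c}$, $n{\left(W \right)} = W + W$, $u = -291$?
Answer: $\frac{49740}{4649098147} \approx 1.0699 \cdot 10^{-5}$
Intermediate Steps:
$n{\left(W \right)} = 2 W$
$J{\left(k,c \right)} = \frac{1}{c + \frac{c + 2 k}{-17 + k}}$ ($J{\left(k,c \right)} = \frac{1}{\frac{c + 2 k}{k - 17} + c} = \frac{1}{\frac{c + 2 k}{-17 + k} + c} = \frac{1}{c + \frac{c + 2 k}{-17 + k}}$)
$\frac{1}{J{\left(z,u \right)} + 93468} = \frac{1}{\frac{-17 - 156}{\left(-16\right) \left(-291\right) + 2 \left(-156\right) - -45396} + 93468} = \frac{1}{\frac{1}{4656 - 312 + 45396} \left(-173\right) + 93468} = \frac{1}{\frac{1}{49740} \left(-173\right) + 93468} = \frac{1}{- \frac{173}{49740} + 93468} = \frac{1}{\frac{4649098147}{49740}} = \frac{49740}{4649098147}$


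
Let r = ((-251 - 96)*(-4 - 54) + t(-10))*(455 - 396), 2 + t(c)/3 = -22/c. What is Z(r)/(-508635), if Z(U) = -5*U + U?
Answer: 23749388/2543175 ≈ 9.3385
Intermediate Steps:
t(c) = -6 - 66/c (t(c) = -6 + 3*(-22/c) = -6 - 66/c)
r = 5937347/5 (r = ((-251 - 96)*(-4 - 54) + (-6 - 66/(-10)))*(455 - 396) = (-347*(-58) + (-6 - 66*(-⅒)))*59 = (20126 + (-6 + 33/5))*59 = (20126 + ⅗)*59 = (100633/5)*59 = 5937347/5 ≈ 1.1875e+6)
Z(U) = -4*U
Z(r)/(-508635) = -4*5937347/5/(-508635) = -23749388/5*(-1/508635) = 23749388/2543175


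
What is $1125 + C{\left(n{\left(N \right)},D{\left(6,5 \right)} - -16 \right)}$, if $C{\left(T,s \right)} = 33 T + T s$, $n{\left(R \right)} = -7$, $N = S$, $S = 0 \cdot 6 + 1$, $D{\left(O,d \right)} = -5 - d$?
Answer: $852$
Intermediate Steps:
$S = 1$ ($S = 0 + 1 = 1$)
$N = 1$
$1125 + C{\left(n{\left(N \right)},D{\left(6,5 \right)} - -16 \right)} = 1125 - 7 \left(33 - -6\right) = 1125 - 7 \left(33 + \left(\left(-5 - 5\right) + 16\right)\right) = 1125 - 7 \left(33 + \left(-10 + 16\right)\right) = 1125 - 7 \left(33 + 6\right) = 1125 - 273 = 852$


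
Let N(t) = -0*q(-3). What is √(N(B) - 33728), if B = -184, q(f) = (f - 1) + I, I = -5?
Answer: 8*I*√527 ≈ 183.65*I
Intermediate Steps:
q(f) = -6 + f (q(f) = (f - 1) - 5 = (-1 + f) - 5 = -6 + f)
N(t) = 0 (N(t) = -0*(-6 - 3) = -0*(-9) = -1*0 = 0)
√(N(B) - 33728) = √(0 - 33728) = √(-33728) = 8*I*√527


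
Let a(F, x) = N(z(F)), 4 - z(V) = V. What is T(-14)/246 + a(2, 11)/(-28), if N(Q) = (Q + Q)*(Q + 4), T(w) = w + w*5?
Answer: -344/287 ≈ -1.1986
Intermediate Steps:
z(V) = 4 - V
T(w) = 6*w (T(w) = w + 5*w = 6*w)
N(Q) = 2*Q*(4 + Q) (N(Q) = (2*Q)*(4 + Q) = 2*Q*(4 + Q))
a(F, x) = 2*(4 - F)*(8 - F) (a(F, x) = 2*(4 - F)*(4 + (4 - F)) = 2*(4 - F)*(8 - F))
T(-14)/246 + a(2, 11)/(-28) = (6*(-14))/246 + (2*(-8 + 2)*(-4 + 2))/(-28) = -84*1/246 + (2*(-6)*(-2))*(-1/28) = -14/41 + 24*(-1/28) = -14/41 - 6/7 = -344/287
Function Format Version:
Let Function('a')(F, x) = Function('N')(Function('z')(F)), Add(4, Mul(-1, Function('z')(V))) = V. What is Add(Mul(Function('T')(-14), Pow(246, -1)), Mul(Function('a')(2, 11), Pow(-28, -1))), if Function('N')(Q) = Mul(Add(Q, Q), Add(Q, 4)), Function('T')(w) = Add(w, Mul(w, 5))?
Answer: Rational(-344, 287) ≈ -1.1986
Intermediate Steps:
Function('z')(V) = Add(4, Mul(-1, V))
Function('T')(w) = Mul(6, w) (Function('T')(w) = Add(w, Mul(5, w)) = Mul(6, w))
Function('N')(Q) = Mul(2, Q, Add(4, Q)) (Function('N')(Q) = Mul(Mul(2, Q), Add(4, Q)) = Mul(2, Q, Add(4, Q)))
Function('a')(F, x) = Mul(2, Add(4, Mul(-1, F)), Add(8, Mul(-1, F))) (Function('a')(F, x) = Mul(2, Add(4, Mul(-1, F)), Add(4, Add(4, Mul(-1, F)))) = Mul(2, Add(4, Mul(-1, F)), Add(8, Mul(-1, F))))
Add(Mul(Function('T')(-14), Pow(246, -1)), Mul(Function('a')(2, 11), Pow(-28, -1))) = Add(Mul(Mul(6, -14), Pow(246, -1)), Mul(Mul(2, Add(-8, 2), Add(-4, 2)), Pow(-28, -1))) = Add(Mul(-84, Rational(1, 246)), Mul(Mul(2, -6, -2), Rational(-1, 28))) = Add(Rational(-14, 41), Mul(24, Rational(-1, 28))) = Add(Rational(-14, 41), Rational(-6, 7)) = Rational(-344, 287)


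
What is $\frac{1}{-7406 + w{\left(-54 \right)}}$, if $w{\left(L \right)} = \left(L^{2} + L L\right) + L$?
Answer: $- \frac{1}{1628} \approx -0.00061425$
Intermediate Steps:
$w{\left(L \right)} = L + 2 L^{2}$ ($w{\left(L \right)} = \left(L^{2} + L^{2}\right) + L = 2 L^{2} + L = L + 2 L^{2}$)
$\frac{1}{-7406 + w{\left(-54 \right)}} = \frac{1}{-7406 - 54 \left(1 + 2 \left(-54\right)\right)} = \frac{1}{-7406 - 54 \left(1 - 108\right)} = \frac{1}{-7406 - -5778} = \frac{1}{-7406 + 5778} = \frac{1}{-1628} = - \frac{1}{1628}$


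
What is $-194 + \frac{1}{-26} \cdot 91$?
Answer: $- \frac{395}{2} \approx -197.5$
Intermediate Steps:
$-194 + \frac{1}{-26} \cdot 91 = -194 - \frac{7}{2} = - \frac{395}{2}$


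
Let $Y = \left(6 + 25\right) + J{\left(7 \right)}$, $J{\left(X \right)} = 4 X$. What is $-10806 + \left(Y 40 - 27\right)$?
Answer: $-8473$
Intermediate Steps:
$Y = 59$ ($Y = \left(6 + 25\right) + 4 \cdot 7 = 31 + 28 = 59$)
$-10806 + \left(Y 40 - 27\right) = -10806 + \left(59 \cdot 40 - 27\right) = -10806 + \left(2360 - 27\right) = -10806 + 2333 = -8473$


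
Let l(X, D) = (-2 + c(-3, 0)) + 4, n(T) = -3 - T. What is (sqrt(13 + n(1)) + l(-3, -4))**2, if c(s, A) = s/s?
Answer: 36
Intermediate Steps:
c(s, A) = 1
l(X, D) = 3 (l(X, D) = (-2 + 1) + 4 = -1 + 4 = 3)
(sqrt(13 + n(1)) + l(-3, -4))**2 = (sqrt(13 + (-3 - 1*1)) + 3)**2 = (sqrt(13 + (-3 - 1)) + 3)**2 = (sqrt(13 - 4) + 3)**2 = (sqrt(9) + 3)**2 = (3 + 3)**2 = 6**2 = 36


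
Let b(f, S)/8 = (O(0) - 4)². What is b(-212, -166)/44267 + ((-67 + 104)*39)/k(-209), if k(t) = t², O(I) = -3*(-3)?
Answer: 72613481/1933626827 ≈ 0.037553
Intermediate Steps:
O(I) = 9
b(f, S) = 200 (b(f, S) = 8*(9 - 4)² = 8*5² = 8*25 = 200)
b(-212, -166)/44267 + ((-67 + 104)*39)/k(-209) = 200/44267 + ((-67 + 104)*39)/((-209)²) = 200*(1/44267) + (37*39)/43681 = 200/44267 + 1443*(1/43681) = 200/44267 + 1443/43681 = 72613481/1933626827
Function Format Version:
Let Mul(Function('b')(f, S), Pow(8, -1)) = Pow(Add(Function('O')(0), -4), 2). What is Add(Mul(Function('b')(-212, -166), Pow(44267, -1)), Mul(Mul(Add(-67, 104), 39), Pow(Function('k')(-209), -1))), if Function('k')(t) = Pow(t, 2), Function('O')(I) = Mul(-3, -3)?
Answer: Rational(72613481, 1933626827) ≈ 0.037553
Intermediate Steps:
Function('O')(I) = 9
Function('b')(f, S) = 200 (Function('b')(f, S) = Mul(8, Pow(Add(9, -4), 2)) = Mul(8, Pow(5, 2)) = Mul(8, 25) = 200)
Add(Mul(Function('b')(-212, -166), Pow(44267, -1)), Mul(Mul(Add(-67, 104), 39), Pow(Function('k')(-209), -1))) = Add(Mul(200, Pow(44267, -1)), Mul(Mul(Add(-67, 104), 39), Pow(Pow(-209, 2), -1))) = Add(Mul(200, Rational(1, 44267)), Mul(Mul(37, 39), Pow(43681, -1))) = Add(Rational(200, 44267), Mul(1443, Rational(1, 43681))) = Add(Rational(200, 44267), Rational(1443, 43681)) = Rational(72613481, 1933626827)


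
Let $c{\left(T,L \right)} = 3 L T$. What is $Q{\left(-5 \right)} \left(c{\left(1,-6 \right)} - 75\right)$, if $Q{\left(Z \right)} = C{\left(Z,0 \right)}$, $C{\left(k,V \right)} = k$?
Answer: $465$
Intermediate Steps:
$Q{\left(Z \right)} = Z$
$c{\left(T,L \right)} = 3 L T$
$Q{\left(-5 \right)} \left(c{\left(1,-6 \right)} - 75\right) = - 5 \left(3 \left(-6\right) 1 - 75\right) = - 5 \left(-18 - 75\right) = \left(-5\right) \left(-93\right) = 465$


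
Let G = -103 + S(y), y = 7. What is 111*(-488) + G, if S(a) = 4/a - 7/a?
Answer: -379900/7 ≈ -54271.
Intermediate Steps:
S(a) = -3/a
G = -724/7 (G = -103 - 3/7 = -724/7 ≈ -103.43)
111*(-488) + G = 111*(-488) - 724/7 = -54168 - 724/7 = -379900/7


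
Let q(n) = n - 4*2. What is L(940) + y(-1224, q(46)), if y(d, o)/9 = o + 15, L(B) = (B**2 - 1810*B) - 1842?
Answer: -819165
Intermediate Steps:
q(n) = -8 + n (q(n) = n - 8 = -8 + n)
L(B) = -1842 + B**2 - 1810*B
y(d, o) = 135 + 9*o (y(d, o) = 9*(o + 15) = 9*(15 + o) = 135 + 9*o)
L(940) + y(-1224, q(46)) = (-1842 + 940**2 - 1810*940) + (135 + 9*(-8 + 46)) = (-1842 + 883600 - 1701400) + (135 + 9*38) = -819642 + (135 + 342) = -819642 + 477 = -819165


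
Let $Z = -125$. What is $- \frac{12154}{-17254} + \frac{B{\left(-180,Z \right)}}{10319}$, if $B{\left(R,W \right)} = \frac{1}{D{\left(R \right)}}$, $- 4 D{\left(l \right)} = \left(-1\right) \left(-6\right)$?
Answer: $\frac{188108435}{267066039} \approx 0.70435$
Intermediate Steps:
$D{\left(l \right)} = - \frac{3}{2}$ ($D{\left(l \right)} = - \frac{\left(-1\right) \left(-6\right)}{4} = \left(- \frac{1}{4}\right) 6 = - \frac{3}{2}$)
$B{\left(R,W \right)} = - \frac{2}{3}$ ($B{\left(R,W \right)} = \frac{1}{- \frac{3}{2}} = - \frac{2}{3}$)
$- \frac{12154}{-17254} + \frac{B{\left(-180,Z \right)}}{10319} = - \frac{12154}{-17254} - \frac{2}{3 \cdot 10319} = \left(-12154\right) \left(- \frac{1}{17254}\right) - \frac{2}{30957} = \frac{6077}{8627} - \frac{2}{30957} = \frac{188108435}{267066039}$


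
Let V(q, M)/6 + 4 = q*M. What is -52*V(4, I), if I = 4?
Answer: -3744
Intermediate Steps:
V(q, M) = -24 + 6*M*q (V(q, M) = -24 + 6*(q*M) = -24 + 6*(M*q) = -24 + 6*M*q)
-52*V(4, I) = -52*(-24 + 6*4*4) = -52*(-24 + 96) = -52*72 = -3744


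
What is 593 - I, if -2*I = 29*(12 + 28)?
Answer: 1173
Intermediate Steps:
I = -580 (I = -29*(12 + 28)/2 = -29*40/2 = -½*1160 = -580)
593 - I = 593 - 1*(-580) = 593 + 580 = 1173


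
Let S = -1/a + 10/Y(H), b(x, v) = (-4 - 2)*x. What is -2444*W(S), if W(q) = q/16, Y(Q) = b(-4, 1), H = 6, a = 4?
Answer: -611/24 ≈ -25.458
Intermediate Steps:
b(x, v) = -6*x
Y(Q) = 24 (Y(Q) = -6*(-4) = 24)
S = ⅙ (S = -1/4 + 10/24 = -1*¼ + 10*(1/24) = -¼ + 5/12 = ⅙ ≈ 0.16667)
W(q) = q/16 (W(q) = q*(1/16) = q/16)
-2444*W(S) = -611/(4*6) = -2444*1/96 = -611/24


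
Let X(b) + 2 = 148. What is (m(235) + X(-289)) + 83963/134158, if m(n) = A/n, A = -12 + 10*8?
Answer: 4631815029/31527130 ≈ 146.92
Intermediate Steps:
X(b) = 146 (X(b) = -2 + 148 = 146)
A = 68 (A = -12 + 80 = 68)
m(n) = 68/n
(m(235) + X(-289)) + 83963/134158 = (68/235 + 146) + 83963/134158 = 34378/235 + 83963/134158 = 4631815029/31527130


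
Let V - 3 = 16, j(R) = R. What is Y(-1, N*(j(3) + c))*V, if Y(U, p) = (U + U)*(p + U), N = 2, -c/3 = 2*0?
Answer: -190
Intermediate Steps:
c = 0 (c = -6*0 = -3*0 = 0)
V = 19 (V = 3 + 16 = 19)
Y(U, p) = 2*U*(U + p) (Y(U, p) = (2*U)*(U + p) = 2*U*(U + p))
Y(-1, N*(j(3) + c))*V = (2*(-1)*(-1 + 2*(3 + 0)))*19 = (2*(-1)*(-1 + 2*3))*19 = (2*(-1)*(-1 + 6))*19 = (2*(-1)*5)*19 = -10*19 = -190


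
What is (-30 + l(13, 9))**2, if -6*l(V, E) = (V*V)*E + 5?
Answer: 727609/9 ≈ 80846.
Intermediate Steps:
l(V, E) = -5/6 - E*V**2/6 (l(V, E) = -((V*V)*E + 5)/6 = -(V**2*E + 5)/6 = -(E*V**2 + 5)/6 = -(5 + E*V**2)/6 = -5/6 - E*V**2/6)
(-30 + l(13, 9))**2 = (-30 + (-5/6 - 1/6*9*13**2))**2 = (-30 + (-5/6 - 1/6*9*169))**2 = (-30 + (-5/6 - 507/2))**2 = (-30 - 763/3)**2 = (-853/3)**2 = 727609/9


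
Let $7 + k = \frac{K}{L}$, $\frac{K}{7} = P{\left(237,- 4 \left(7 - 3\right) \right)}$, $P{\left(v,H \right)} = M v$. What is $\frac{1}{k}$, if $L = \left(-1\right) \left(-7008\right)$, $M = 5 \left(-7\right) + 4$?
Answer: $- \frac{2336}{33495} \approx -0.069742$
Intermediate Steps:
$M = -31$ ($M = -35 + 4 = -31$)
$P{\left(v,H \right)} = - 31 v$
$K = -51429$ ($K = 7 \left(\left(-31\right) 237\right) = 7 \left(-7347\right) = -51429$)
$L = 7008$
$k = - \frac{33495}{2336}$ ($k = -7 - \frac{51429}{7008} = -7 - \frac{17143}{2336} = - \frac{33495}{2336} \approx -14.339$)
$\frac{1}{k} = \frac{1}{- \frac{33495}{2336}} = - \frac{2336}{33495}$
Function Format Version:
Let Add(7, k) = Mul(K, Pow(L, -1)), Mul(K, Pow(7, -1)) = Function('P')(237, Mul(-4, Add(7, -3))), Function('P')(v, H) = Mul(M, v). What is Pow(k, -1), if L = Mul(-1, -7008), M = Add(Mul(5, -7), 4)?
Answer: Rational(-2336, 33495) ≈ -0.069742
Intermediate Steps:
M = -31 (M = Add(-35, 4) = -31)
Function('P')(v, H) = Mul(-31, v)
K = -51429 (K = Mul(7, Mul(-31, 237)) = Mul(7, -7347) = -51429)
L = 7008
k = Rational(-33495, 2336) (k = Add(-7, Mul(-51429, Pow(7008, -1))) = Add(-7, Mul(-51429, Rational(1, 7008))) = Add(-7, Rational(-17143, 2336)) = Rational(-33495, 2336) ≈ -14.339)
Pow(k, -1) = Pow(Rational(-33495, 2336), -1) = Rational(-2336, 33495)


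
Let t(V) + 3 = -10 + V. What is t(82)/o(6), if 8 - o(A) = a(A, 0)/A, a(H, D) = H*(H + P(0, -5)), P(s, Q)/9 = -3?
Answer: 69/29 ≈ 2.3793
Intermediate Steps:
P(s, Q) = -27 (P(s, Q) = 9*(-3) = -27)
t(V) = -13 + V (t(V) = -3 + (-10 + V) = -13 + V)
a(H, D) = H*(-27 + H) (a(H, D) = H*(H - 27) = H*(-27 + H))
o(A) = 35 - A (o(A) = 8 - A*(-27 + A)/A = 8 - (-27 + A) = 8 + (27 - A) = 35 - A)
t(82)/o(6) = (-13 + 82)/(35 - 1*6) = 69/(35 - 6) = 69/29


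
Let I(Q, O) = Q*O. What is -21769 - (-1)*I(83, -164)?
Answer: -35381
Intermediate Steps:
I(Q, O) = O*Q
-21769 - (-1)*I(83, -164) = -21769 - (-1)*(-164*83) = -21769 - (-1)*(-13612) = -21769 - 1*13612 = -21769 - 13612 = -35381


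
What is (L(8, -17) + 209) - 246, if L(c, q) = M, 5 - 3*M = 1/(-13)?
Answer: -459/13 ≈ -35.308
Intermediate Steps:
M = 22/13 (M = 5/3 - 1/3/(-13) = 5/3 - 1/3*(-1/13) = 5/3 + 1/39 = 22/13 ≈ 1.6923)
L(c, q) = 22/13
(L(8, -17) + 209) - 246 = (22/13 + 209) - 246 = 2739/13 - 246 = -459/13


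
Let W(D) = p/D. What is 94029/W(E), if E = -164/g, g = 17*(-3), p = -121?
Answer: -5140252/2057 ≈ -2498.9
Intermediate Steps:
g = -51
E = 164/51 (E = -164/(-51) = -164*(-1/51) = 164/51 ≈ 3.2157)
W(D) = -121/D
94029/W(E) = 94029/((-121/164/51)) = 94029/((-121*51/164)) = 94029/(-6171/164) = 94029*(-164/6171) = -5140252/2057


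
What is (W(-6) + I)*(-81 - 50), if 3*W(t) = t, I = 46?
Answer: -5764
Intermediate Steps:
W(t) = t/3
(W(-6) + I)*(-81 - 50) = ((⅓)*(-6) + 46)*(-81 - 50) = (-2 + 46)*(-131) = 44*(-131) = -5764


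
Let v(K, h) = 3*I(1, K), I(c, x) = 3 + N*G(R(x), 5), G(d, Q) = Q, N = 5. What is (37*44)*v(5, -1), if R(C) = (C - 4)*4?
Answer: 136752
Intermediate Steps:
R(C) = -16 + 4*C (R(C) = (-4 + C)*4 = -16 + 4*C)
I(c, x) = 28 (I(c, x) = 3 + 5*5 = 3 + 25 = 28)
v(K, h) = 84 (v(K, h) = 3*28 = 84)
(37*44)*v(5, -1) = (37*44)*84 = 1628*84 = 136752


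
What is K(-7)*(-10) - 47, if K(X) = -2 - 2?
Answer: -7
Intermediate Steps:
K(X) = -4
K(-7)*(-10) - 47 = -4*(-10) - 47 = 40 - 47 = -7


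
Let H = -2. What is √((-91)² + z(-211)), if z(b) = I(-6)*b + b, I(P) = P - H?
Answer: √8914 ≈ 94.414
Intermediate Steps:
I(P) = 2 + P (I(P) = P - 1*(-2) = P + 2 = 2 + P)
z(b) = -3*b (z(b) = (2 - 6)*b + b = -4*b + b = -3*b)
√((-91)² + z(-211)) = √((-91)² - 3*(-211)) = √(8281 + 633) = √8914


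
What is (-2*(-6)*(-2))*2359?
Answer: -56616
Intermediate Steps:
(-2*(-6)*(-2))*2359 = (12*(-2))*2359 = -24*2359 = -56616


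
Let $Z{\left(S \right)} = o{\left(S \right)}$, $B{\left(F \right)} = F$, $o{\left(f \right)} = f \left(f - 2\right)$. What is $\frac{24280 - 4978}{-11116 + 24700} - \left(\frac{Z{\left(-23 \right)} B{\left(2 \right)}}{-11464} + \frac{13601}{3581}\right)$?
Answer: $- \frac{26452180721}{11617881272} \approx -2.2769$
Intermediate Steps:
$o{\left(f \right)} = f \left(-2 + f\right)$
$Z{\left(S \right)} = S \left(-2 + S\right)$
$\frac{24280 - 4978}{-11116 + 24700} - \left(\frac{Z{\left(-23 \right)} B{\left(2 \right)}}{-11464} + \frac{13601}{3581}\right) = \frac{24280 - 4978}{-11116 + 24700} - \left(\frac{- 23 \left(-2 - 23\right) 2}{-11464} + \frac{13601}{3581}\right) = \frac{19302}{13584} - \left(\left(-23\right) \left(-25\right) 2 \left(- \frac{1}{11464}\right) + 13601 \cdot \frac{1}{3581}\right) = 19302 \cdot \frac{1}{13584} - \left(575 \cdot 2 \left(- \frac{1}{11464}\right) + \frac{13601}{3581}\right) = \frac{3217}{2264} - \left(1150 \left(- \frac{1}{11464}\right) + \frac{13601}{3581}\right) = \frac{3217}{2264} - \left(- \frac{575}{5732} + \frac{13601}{3581}\right) = \frac{3217}{2264} - \frac{75901857}{20526292} = - \frac{26452180721}{11617881272}$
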